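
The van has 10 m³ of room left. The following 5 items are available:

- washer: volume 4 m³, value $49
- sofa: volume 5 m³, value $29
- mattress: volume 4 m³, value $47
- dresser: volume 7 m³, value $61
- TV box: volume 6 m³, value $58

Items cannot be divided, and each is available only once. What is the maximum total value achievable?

$107

Check high-value combinations within 10 m³:
- washer+TV box: volume 4+6=10, value 49+58=107
- mattress+TV box: volume 4+6=10, value 47+58=105
- washer+mattress: volume 4+4=8, value 49+47=96
- washer+sofa: volume 4+5=9, value 49+29=78
Best: $107.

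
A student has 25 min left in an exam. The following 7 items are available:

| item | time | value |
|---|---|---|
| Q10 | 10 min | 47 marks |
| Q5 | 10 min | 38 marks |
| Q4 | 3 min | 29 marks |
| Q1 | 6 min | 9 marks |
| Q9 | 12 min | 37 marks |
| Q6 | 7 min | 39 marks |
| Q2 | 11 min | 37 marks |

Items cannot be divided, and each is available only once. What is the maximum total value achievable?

This is a 0/1 knapsack; check combinations near the capacity.
- Q10+Q4+Q6: time 10+3+7=20, value 47+29+39=115
- Q10+Q5+Q4: time 10+10+3=23, value 47+38+29=114
- Q10+Q4+Q2: time 10+3+11=24, value 47+29+37=113
Best: 115 marks.

115 marks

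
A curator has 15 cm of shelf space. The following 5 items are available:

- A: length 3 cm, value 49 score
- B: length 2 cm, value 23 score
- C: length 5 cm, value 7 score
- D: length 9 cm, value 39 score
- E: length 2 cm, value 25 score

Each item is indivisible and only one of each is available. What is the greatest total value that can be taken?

113 score

Check high-value combinations within 15 cm:
- A+D+E: length 3+9+2=14, value 49+39+25=113
- A+B+D: length 3+2+9=14, value 49+23+39=111
- A+B+C+E: length 3+2+5+2=12, value 49+23+7+25=104
- A+B+E: length 3+2+2=7, value 49+23+25=97
- A+D: length 3+9=12, value 49+39=88
Best: 113 score.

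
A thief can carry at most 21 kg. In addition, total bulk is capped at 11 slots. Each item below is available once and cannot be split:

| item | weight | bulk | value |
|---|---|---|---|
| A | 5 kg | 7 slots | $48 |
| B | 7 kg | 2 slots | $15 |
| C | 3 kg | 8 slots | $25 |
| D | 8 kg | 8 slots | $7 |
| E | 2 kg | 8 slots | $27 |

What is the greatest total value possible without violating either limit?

Feasible sets respecting both limits:
- A+B: weight 12, bulk 9, value 63
- A: weight 5, bulk 7, value 48
- B+E: weight 9, bulk 10, value 42
- B+C: weight 10, bulk 10, value 40
Best: $63.

$63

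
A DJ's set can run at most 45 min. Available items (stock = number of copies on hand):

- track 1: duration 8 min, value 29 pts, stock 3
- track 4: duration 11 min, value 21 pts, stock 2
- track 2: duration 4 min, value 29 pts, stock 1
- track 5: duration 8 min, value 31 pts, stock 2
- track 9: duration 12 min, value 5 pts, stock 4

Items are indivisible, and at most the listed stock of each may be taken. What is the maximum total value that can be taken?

Best selections within duration 45 and stock limits:
- 3×track 1 + 1×track 2 + 2×track 5: duration 44, value 178
- 2×track 1 + 1×track 2 + 2×track 5: duration 36, value 149
Best: 178 pts.

178 pts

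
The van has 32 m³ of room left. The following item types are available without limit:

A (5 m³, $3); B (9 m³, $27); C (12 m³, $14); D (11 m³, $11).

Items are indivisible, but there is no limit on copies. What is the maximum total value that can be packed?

Best value-per-unit is B at 27/9; filling with it alone gives 3×27 = 81.
Optimal mix: 1×A + 3×B → volume 32, value 84.

$84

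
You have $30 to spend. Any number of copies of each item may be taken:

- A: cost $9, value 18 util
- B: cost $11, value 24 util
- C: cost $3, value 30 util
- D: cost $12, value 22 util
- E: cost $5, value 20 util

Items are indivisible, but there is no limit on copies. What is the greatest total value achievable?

300 util

Best value-per-unit is C at 30/3, and filling with it alone uses cost 10×3=30. No mix of the others beats 10×30 = 300.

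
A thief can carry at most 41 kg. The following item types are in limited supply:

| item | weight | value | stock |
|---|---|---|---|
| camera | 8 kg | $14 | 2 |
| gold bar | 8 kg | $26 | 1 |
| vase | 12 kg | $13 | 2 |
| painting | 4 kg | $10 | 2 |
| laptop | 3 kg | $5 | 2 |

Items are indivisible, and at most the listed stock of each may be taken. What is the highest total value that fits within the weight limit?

Top feasible selections:
- 2×camera + 1×gold bar + 2×painting + 2×laptop: weight 38, value 84
- 2×camera + 1×gold bar + 2×painting + 1×laptop: weight 35, value 79
- 1×camera + 1×gold bar + 1×vase + 2×painting + 1×laptop: weight 39, value 78
- 2×camera + 1×gold bar + 1×vase + 1×painting: weight 40, value 77
Best: $84.

$84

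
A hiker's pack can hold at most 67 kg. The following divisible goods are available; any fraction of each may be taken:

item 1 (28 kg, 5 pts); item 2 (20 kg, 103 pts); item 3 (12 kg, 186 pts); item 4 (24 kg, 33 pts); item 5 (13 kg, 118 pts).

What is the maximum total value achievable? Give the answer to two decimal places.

437.25

Take in order of value per unit:
- item 3 (186/12 per unit): all 12 → value 186, running total 186.00
- item 5 (118/13 per unit): all 13 → value 118, running total 304.00
- item 2 (103/20 per unit): all 20 → value 103, running total 407.00
- item 4 (33/24 per unit): 22 of 24 → value 22×33/24 = 30.2500, running total 437.25
Total 437.25.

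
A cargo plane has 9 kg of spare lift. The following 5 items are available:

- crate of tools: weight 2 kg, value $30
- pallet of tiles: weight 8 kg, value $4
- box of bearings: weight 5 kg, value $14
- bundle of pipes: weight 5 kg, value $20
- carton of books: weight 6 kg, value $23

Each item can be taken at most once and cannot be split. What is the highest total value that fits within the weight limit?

$53

Check high-value combinations within 9 kg:
- crate of tools+carton of books: weight 2+6=8, value 30+23=53
- crate of tools+bundle of pipes: weight 2+5=7, value 30+20=50
- crate of tools+box of bearings: weight 2+5=7, value 30+14=44
- crate of tools: weight 2, value 30
- carton of books: weight 6, value 23
Best: $53.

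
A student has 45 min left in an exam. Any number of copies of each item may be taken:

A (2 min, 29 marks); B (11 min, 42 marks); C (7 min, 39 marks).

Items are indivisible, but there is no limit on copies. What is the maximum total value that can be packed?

638 marks

Best value-per-unit is A at 29/2, and filling with it alone uses time 22×2=44. No mix of the others beats 22×29 = 638.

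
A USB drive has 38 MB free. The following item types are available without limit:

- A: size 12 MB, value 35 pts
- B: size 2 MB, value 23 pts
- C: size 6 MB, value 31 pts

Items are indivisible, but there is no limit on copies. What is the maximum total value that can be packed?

437 pts

Best value-per-unit is B at 23/2, and filling with it alone uses size 19×2=38. No mix of the others beats 19×23 = 437.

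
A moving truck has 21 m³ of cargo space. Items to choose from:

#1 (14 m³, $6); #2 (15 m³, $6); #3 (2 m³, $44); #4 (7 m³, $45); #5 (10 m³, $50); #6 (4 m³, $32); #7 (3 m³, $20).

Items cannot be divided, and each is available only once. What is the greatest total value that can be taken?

$146

Check high-value combinations within 21 m³:
- #3+#5+#6+#7: volume 2+10+4+3=19, value 44+50+32+20=146
- #3+#4+#6+#7: volume 2+7+4+3=16, value 44+45+32+20=141
- #3+#4+#5: volume 2+7+10=19, value 44+45+50=139
Best: $146.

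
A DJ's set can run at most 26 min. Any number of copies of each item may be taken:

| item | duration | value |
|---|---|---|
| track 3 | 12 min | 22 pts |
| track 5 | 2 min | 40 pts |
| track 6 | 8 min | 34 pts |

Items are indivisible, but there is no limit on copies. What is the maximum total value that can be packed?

Best value-per-unit is track 5 at 40/2, and filling with it alone uses duration 13×2=26. No mix of the others beats 13×40 = 520.

520 pts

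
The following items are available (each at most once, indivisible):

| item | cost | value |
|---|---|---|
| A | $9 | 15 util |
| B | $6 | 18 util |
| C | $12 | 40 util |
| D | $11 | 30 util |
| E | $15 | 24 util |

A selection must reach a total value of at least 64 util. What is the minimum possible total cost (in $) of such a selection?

Subsets with value ≥ 64, sorted by total cost:
- C+D: cost 23, value 70
- A+B+C: cost 27, value 73
- C+E: cost 27, value 64
- B+C+D: cost 29, value 88
Minimum cost: 23 $.

23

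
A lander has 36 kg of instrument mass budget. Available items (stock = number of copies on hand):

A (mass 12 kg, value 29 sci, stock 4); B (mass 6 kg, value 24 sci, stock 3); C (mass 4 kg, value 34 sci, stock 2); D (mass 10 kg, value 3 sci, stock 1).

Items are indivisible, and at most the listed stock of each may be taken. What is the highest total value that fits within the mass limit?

145 sci

Best selections within mass 36 and stock limits:
- 1×A + 2×B + 2×C: mass 32, value 145
- 3×B + 2×C + 1×D: mass 36, value 143
- 3×B + 2×C: mass 26, value 140
Best: 145 sci.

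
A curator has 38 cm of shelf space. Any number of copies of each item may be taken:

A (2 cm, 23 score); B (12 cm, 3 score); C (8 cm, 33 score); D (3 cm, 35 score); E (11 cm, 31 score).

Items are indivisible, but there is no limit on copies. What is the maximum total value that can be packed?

Best value-per-unit is D at 35/3; filling with it alone gives 12×35 = 420.
Optimal mix: 1×A + 12×D → length 38, value 443.

443 score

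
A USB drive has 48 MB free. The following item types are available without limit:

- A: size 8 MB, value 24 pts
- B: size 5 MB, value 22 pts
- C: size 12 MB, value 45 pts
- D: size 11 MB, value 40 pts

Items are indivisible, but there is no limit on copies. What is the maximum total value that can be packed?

200 pts

Best value-per-unit is B at 22/5; filling with it alone gives 9×22 = 198.
Optimal mix: 1×A + 8×B → size 48, value 200.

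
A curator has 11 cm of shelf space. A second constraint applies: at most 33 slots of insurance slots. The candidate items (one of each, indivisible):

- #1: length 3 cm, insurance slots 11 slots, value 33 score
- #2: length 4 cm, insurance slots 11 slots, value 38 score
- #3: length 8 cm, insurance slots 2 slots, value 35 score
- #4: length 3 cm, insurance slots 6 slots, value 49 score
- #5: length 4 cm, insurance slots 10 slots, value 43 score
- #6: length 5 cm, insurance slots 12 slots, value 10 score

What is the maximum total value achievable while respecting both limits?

Feasible sets respecting both limits:
- #2+#4+#5: length 11, insurance slots 27, value 130
- #1+#4+#5: length 10, insurance slots 27, value 125
- #1+#2+#4: length 10, insurance slots 28, value 120
- #1+#2+#5: length 11, insurance slots 32, value 114
Best: 130 score.

130 score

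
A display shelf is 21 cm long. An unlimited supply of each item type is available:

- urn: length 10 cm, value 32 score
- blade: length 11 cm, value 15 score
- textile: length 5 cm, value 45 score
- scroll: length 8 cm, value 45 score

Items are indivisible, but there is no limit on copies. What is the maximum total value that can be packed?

180 score

Best value-per-unit is textile at 45/5, and filling with it alone uses length 4×5=20. No mix of the others beats 4×45 = 180.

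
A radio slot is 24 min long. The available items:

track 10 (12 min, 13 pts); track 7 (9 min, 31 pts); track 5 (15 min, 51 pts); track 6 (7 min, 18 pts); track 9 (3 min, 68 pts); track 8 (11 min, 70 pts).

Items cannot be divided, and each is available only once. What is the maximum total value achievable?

169 pts

Check high-value combinations within 24 min:
- track 7+track 9+track 8: duration 9+3+11=23, value 31+68+70=169
- track 6+track 9+track 8: duration 7+3+11=21, value 18+68+70=156
- track 9+track 8: duration 3+11=14, value 68+70=138
- track 5+track 9: duration 15+3=18, value 51+68=119
- track 7+track 6+track 9: duration 9+7+3=19, value 31+18+68=117
Best: 169 pts.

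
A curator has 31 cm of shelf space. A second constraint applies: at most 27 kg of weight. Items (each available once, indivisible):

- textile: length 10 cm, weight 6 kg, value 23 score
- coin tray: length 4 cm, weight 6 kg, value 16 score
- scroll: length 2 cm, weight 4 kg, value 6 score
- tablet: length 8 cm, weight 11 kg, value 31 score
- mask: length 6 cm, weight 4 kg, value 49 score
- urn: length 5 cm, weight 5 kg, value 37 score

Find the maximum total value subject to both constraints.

Feasible sets respecting both limits:
- textile+tablet+mask+urn: length 29, weight 26, value 140
- coin tray+tablet+mask+urn: length 23, weight 26, value 133
- textile+coin tray+scroll+mask+urn: length 27, weight 25, value 131
Best: 140 score.

140 score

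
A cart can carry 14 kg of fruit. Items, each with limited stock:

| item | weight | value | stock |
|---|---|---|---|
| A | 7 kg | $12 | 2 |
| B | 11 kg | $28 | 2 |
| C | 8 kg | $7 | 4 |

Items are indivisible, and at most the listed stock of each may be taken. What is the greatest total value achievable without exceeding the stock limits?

$28

Best selections within weight 14 and stock limits:
- 1×B: weight 11, value 28
- 2×A: weight 14, value 24
- 1×A: weight 7, value 12
- 1×C: weight 8, value 7
Best: $28.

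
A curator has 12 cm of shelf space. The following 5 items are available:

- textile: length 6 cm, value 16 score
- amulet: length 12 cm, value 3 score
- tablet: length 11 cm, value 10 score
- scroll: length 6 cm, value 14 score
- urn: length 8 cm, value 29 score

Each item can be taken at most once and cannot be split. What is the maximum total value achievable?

Check high-value combinations within 12 cm:
- textile+scroll: length 6+6=12, value 16+14=30
- urn: length 8, value 29
- textile: length 6, value 16
- scroll: length 6, value 14
- tablet: length 11, value 10
Best: 30 score.

30 score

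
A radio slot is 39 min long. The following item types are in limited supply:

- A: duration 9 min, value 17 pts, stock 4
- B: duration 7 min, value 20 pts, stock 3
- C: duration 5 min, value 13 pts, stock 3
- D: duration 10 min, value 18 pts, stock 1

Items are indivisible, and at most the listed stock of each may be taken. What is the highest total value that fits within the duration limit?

99 pts

Best selections within duration 39 and stock limits:
- 3×B + 3×C: duration 36, value 99
- 2×B + 3×C + 1×D: duration 39, value 97
Best: 99 pts.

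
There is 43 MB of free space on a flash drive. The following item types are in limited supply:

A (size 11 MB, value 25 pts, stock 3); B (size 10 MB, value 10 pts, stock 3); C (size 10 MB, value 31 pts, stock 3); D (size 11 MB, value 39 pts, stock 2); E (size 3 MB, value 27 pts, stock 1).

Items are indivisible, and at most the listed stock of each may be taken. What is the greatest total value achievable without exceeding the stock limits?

Best selections within size 43 and stock limits:
- 2×C + 2×D: size 42, value 140
- 1×C + 2×D + 1×E: size 35, value 136
- 1×A + 1×C + 2×D: size 43, value 134
Best: 140 pts.

140 pts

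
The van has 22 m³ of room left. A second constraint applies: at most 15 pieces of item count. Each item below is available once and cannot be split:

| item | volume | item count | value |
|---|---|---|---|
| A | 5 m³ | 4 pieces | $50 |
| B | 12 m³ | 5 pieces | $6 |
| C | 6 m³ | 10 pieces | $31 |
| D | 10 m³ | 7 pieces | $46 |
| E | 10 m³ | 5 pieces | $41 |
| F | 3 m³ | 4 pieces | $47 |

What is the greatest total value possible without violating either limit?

$143

Feasible sets respecting both limits:
- A+D+F: volume 18, item count 15, value 143
- A+E+F: volume 18, item count 13, value 138
- A+B+F: volume 20, item count 13, value 103
- A+F: volume 8, item count 8, value 97
Best: $143.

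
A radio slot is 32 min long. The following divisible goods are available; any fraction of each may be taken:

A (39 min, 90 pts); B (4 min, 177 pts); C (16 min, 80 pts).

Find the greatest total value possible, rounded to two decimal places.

284.69

Take in order of value per unit:
- B (177/4 per unit): all 4 → value 177, running total 177.00
- C (80/16 per unit): all 16 → value 80, running total 257.00
- A (90/39 per unit): 12 of 39 → value 12×90/39 = 27.6923, running total 284.69
Total 284.69.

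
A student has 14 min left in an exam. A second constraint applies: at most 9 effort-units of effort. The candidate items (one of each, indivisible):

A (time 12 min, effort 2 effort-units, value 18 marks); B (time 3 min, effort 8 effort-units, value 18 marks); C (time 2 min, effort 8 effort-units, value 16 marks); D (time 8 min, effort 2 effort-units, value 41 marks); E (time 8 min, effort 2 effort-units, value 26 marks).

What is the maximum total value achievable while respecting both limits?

41 marks

Feasible sets respecting both limits:
- D: time 8, effort 2, value 41
- E: time 8, effort 2, value 26
- A: time 12, effort 2, value 18
- B: time 3, effort 8, value 18
Best: 41 marks.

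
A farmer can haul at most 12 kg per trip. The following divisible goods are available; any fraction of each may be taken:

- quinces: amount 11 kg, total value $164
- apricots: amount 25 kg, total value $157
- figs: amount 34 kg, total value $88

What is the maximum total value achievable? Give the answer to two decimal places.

170.28

Take in order of value per unit:
- quinces (164/11 per unit): all 11 → value 164, running total 164.00
- apricots (157/25 per unit): 1 of 25 → value 1×157/25 = 6.2800, running total 170.28
Total 170.28.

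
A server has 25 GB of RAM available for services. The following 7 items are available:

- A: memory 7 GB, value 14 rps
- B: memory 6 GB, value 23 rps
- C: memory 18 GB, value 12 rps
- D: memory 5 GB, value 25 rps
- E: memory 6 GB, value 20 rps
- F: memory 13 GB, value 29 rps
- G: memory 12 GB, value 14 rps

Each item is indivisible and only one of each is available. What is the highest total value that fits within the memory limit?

Check high-value combinations within 25 GB:
- A+B+D+E: memory 7+6+5+6=24, value 14+23+25+20=82
- B+D+F: memory 6+5+13=24, value 23+25+29=77
- D+E+F: memory 5+6+13=24, value 25+20+29=74
- B+E+F: memory 6+6+13=25, value 23+20+29=72
Best: 82 rps.

82 rps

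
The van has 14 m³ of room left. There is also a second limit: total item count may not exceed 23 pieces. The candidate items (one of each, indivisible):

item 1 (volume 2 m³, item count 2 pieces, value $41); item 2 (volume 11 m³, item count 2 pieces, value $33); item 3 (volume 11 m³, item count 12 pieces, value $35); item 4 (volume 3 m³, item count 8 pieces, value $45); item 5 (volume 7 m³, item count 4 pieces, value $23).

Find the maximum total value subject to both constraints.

Feasible sets respecting both limits:
- item 1+item 4+item 5: volume 12, item count 14, value 109
- item 1+item 4: volume 5, item count 10, value 86
- item 3+item 4: volume 14, item count 20, value 80
- item 2+item 4: volume 14, item count 10, value 78
Best: $109.

$109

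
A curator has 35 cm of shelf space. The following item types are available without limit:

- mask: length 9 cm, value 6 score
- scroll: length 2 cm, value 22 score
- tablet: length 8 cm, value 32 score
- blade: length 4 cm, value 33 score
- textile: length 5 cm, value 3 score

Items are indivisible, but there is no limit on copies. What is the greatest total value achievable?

374 score

Best value-per-unit is scroll at 22/2, and filling with it alone uses length 17×2=34. No mix of the others beats 17×22 = 374.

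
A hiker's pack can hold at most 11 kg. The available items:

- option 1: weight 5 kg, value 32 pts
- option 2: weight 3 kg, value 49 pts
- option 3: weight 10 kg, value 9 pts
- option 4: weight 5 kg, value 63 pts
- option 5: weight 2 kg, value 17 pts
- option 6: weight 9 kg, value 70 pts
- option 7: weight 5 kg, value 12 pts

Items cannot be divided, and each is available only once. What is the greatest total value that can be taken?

Check high-value combinations within 11 kg:
- option 2+option 4+option 5: weight 3+5+2=10, value 49+63+17=129
- option 2+option 4: weight 3+5=8, value 49+63=112
- option 1+option 2+option 5: weight 5+3+2=10, value 32+49+17=98
Best: 129 pts.

129 pts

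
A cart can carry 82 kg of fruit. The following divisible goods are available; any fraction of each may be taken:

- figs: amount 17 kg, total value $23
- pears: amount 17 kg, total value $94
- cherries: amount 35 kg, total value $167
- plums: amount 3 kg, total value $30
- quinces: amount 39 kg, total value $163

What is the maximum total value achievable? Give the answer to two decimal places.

Take in order of value per unit:
- plums (30/3 per unit): all 3 → value 30, running total 30.00
- pears (94/17 per unit): all 17 → value 94, running total 124.00
- cherries (167/35 per unit): all 35 → value 167, running total 291.00
- quinces (163/39 per unit): 27 of 39 → value 27×163/39 = 112.8462, running total 403.85
Total 403.85.

403.85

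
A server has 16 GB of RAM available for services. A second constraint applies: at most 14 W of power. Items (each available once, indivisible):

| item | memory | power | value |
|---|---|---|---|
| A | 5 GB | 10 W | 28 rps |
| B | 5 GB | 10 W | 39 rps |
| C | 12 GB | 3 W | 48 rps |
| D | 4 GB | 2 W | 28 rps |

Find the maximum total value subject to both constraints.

Feasible sets respecting both limits:
- C+D: memory 16, power 5, value 76
- B+D: memory 9, power 12, value 67
- A+D: memory 9, power 12, value 56
Best: 76 rps.

76 rps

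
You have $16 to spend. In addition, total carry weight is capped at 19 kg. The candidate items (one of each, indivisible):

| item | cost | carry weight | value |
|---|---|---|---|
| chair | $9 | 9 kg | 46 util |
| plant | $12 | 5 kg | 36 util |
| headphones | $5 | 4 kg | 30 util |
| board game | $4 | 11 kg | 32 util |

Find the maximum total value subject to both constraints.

76 util

Feasible sets respecting both limits:
- chair+headphones: cost 14, carry weight 13, value 76
- plant+board game: cost 16, carry weight 16, value 68
- headphones+board game: cost 9, carry weight 15, value 62
Best: 76 util.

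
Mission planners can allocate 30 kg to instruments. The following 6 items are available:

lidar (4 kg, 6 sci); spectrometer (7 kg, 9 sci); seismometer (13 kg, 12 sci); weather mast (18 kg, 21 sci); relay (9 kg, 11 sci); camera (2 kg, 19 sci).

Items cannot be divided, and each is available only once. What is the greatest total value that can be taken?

51 sci

Check high-value combinations within 30 kg:
- weather mast+relay+camera: mass 18+9+2=29, value 21+11+19=51
- spectrometer+weather mast+camera: mass 7+18+2=27, value 9+21+19=49
- lidar+seismometer+relay+camera: mass 4+13+9+2=28, value 6+12+11+19=48
- lidar+weather mast+camera: mass 4+18+2=24, value 6+21+19=46
- lidar+spectrometer+seismometer+camera: mass 4+7+13+2=26, value 6+9+12+19=46
Best: 51 sci.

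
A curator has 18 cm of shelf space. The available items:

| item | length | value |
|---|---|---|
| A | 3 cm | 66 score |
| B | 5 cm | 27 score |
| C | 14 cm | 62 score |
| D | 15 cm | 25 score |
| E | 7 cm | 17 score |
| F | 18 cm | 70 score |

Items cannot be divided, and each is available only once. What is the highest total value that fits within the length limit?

128 score

Check high-value combinations within 18 cm:
- A+C: length 3+14=17, value 66+62=128
- A+B+E: length 3+5+7=15, value 66+27+17=110
- A+B: length 3+5=8, value 66+27=93
Best: 128 score.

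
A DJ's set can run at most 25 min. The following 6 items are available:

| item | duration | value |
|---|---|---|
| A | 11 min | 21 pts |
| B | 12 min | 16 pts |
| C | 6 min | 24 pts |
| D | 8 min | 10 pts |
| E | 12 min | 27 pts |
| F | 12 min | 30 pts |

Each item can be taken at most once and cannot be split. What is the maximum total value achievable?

Check high-value combinations within 25 min:
- E+F: duration 12+12=24, value 27+30=57
- A+C+D: duration 11+6+8=25, value 21+24+10=55
- C+F: duration 6+12=18, value 24+30=54
Best: 57 pts.

57 pts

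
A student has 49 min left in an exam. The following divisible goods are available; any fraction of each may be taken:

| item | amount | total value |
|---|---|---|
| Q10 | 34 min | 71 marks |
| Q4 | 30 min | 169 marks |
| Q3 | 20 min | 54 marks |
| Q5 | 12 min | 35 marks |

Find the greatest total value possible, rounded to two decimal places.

Take in order of value per unit:
- Q4 (169/30 per unit): all 30 → value 169, running total 169.00
- Q5 (35/12 per unit): all 12 → value 35, running total 204.00
- Q3 (54/20 per unit): 7 of 20 → value 7×54/20 = 18.9000, running total 222.90
Total 222.90.

222.90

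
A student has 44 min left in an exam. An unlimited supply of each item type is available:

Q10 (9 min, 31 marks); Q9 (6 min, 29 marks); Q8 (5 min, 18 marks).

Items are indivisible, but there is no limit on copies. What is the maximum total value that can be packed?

203 marks

Best value-per-unit is Q9 at 29/6, and filling with it alone uses time 7×6=42. No mix of the others beats 7×29 = 203.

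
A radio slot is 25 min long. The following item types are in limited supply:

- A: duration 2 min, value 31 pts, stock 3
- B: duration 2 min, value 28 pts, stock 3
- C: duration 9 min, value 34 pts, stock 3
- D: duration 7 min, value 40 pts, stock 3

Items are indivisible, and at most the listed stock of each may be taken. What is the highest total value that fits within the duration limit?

229 pts

Top feasible selections:
- 3×A + 2×B + 2×D: duration 24, value 229
- 2×A + 3×B + 2×D: duration 24, value 226
- 3×A + 3×B + 1×D: duration 19, value 217
Best: 229 pts.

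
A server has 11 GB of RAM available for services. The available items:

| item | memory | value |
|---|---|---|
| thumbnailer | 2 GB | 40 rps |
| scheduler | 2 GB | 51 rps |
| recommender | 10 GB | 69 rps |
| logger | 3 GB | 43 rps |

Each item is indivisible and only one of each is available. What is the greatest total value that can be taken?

This is a 0/1 knapsack; check combinations near the capacity.
- thumbnailer+scheduler+logger: memory 2+2+3=7, value 40+51+43=134
- scheduler+logger: memory 2+3=5, value 51+43=94
- thumbnailer+scheduler: memory 2+2=4, value 40+51=91
- thumbnailer+logger: memory 2+3=5, value 40+43=83
Best: 134 rps.

134 rps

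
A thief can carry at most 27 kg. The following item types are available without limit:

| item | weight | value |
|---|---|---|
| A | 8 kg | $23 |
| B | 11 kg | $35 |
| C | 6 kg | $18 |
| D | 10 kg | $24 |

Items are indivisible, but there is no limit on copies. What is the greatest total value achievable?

Best value-per-unit is B at 35/11; filling with it alone gives 2×35 = 70.
Optimal mix: 2×A + 1×B → weight 27, value 81.

$81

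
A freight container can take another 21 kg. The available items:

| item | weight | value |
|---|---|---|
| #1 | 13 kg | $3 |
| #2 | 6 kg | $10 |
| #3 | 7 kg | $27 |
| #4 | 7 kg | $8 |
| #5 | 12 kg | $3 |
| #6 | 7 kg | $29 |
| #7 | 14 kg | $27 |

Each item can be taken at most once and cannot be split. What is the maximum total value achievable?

$66

Check high-value combinations within 21 kg:
- #2+#3+#6: weight 6+7+7=20, value 10+27+29=66
- #3+#4+#6: weight 7+7+7=21, value 27+8+29=64
- #3+#6: weight 7+7=14, value 27+29=56
Best: $66.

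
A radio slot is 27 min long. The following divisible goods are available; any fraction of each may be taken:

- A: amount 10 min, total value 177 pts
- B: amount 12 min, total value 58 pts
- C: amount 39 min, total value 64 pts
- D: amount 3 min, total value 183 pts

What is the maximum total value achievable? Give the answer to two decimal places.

Take in order of value per unit:
- D (183/3 per unit): all 3 → value 183, running total 183.00
- A (177/10 per unit): all 10 → value 177, running total 360.00
- B (58/12 per unit): all 12 → value 58, running total 418.00
- C (64/39 per unit): 2 of 39 → value 2×64/39 = 3.2821, running total 421.28
Total 421.28.

421.28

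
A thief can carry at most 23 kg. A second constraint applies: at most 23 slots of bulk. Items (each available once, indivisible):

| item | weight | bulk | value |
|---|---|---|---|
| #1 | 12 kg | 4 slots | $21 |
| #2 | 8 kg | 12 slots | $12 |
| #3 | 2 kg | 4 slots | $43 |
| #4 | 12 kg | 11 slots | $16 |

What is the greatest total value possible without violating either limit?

$76

Feasible sets respecting both limits:
- #1+#2+#3: weight 22, bulk 20, value 76
- #1+#3: weight 14, bulk 8, value 64
- #3+#4: weight 14, bulk 15, value 59
- #2+#3: weight 10, bulk 16, value 55
Best: $76.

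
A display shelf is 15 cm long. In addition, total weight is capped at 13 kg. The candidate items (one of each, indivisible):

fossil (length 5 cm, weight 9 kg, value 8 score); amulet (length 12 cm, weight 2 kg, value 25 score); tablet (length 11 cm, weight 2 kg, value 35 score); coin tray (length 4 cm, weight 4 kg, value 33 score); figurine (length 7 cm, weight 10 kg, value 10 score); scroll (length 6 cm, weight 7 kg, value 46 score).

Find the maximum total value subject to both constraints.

79 score

Feasible sets respecting both limits:
- coin tray+scroll: length 10, weight 11, value 79
- tablet+coin tray: length 15, weight 6, value 68
- scroll: length 6, weight 7, value 46
- fossil+coin tray: length 9, weight 13, value 41
Best: 79 score.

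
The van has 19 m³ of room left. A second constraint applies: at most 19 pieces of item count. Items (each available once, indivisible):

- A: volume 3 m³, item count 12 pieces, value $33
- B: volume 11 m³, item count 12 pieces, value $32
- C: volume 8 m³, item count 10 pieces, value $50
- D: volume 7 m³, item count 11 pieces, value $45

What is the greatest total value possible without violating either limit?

Feasible sets respecting both limits:
- C: volume 8, item count 10, value 50
- D: volume 7, item count 11, value 45
- A: volume 3, item count 12, value 33
- B: volume 11, item count 12, value 32
Best: $50.

$50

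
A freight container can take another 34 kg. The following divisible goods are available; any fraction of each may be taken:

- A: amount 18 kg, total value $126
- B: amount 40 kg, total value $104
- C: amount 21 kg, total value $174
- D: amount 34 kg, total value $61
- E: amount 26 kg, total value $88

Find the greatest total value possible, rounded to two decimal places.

265.00

Take in order of value per unit:
- C (174/21 per unit): all 21 → value 174, running total 174.00
- A (126/18 per unit): 13 of 18 → value 13×126/18 = 91.0000, running total 265.00
Total 265.00.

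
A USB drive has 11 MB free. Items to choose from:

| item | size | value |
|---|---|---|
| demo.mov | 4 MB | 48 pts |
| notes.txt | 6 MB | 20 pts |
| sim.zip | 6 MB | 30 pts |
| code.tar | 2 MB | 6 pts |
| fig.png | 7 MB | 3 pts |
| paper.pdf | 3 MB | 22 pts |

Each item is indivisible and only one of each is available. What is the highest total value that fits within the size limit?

Check high-value combinations within 11 MB:
- demo.mov+sim.zip: size 4+6=10, value 48+30=78
- demo.mov+code.tar+paper.pdf: size 4+2+3=9, value 48+6+22=76
- demo.mov+paper.pdf: size 4+3=7, value 48+22=70
- demo.mov+notes.txt: size 4+6=10, value 48+20=68
Best: 78 pts.

78 pts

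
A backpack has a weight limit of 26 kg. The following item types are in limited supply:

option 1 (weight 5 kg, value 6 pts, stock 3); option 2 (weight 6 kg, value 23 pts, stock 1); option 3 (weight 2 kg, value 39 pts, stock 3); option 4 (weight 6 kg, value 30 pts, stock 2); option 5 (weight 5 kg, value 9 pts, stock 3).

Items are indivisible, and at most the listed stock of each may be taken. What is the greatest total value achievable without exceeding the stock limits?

Top feasible selections:
- 1×option 2 + 3×option 3 + 2×option 4: weight 24, value 200
- 3×option 3 + 2×option 4 + 1×option 5: weight 23, value 186
- 1×option 1 + 3×option 3 + 2×option 4: weight 23, value 183
- 1×option 2 + 3×option 3 + 1×option 4 + 1×option 5: weight 23, value 179
Best: 200 pts.

200 pts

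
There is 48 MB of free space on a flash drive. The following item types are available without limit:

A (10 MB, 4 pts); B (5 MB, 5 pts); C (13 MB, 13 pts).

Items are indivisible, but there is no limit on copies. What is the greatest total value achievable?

48 pts

Best value-per-unit is B at 5/5; filling with it alone gives 9×5 = 45.
Optimal mix: 7×B + 1×C → size 48, value 48.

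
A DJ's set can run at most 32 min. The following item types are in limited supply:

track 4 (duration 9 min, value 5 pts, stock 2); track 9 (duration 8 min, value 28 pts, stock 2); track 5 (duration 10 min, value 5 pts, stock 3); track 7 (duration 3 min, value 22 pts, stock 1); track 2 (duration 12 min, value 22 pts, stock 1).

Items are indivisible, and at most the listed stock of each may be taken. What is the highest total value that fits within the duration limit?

100 pts

Top feasible selections:
- 2×track 9 + 1×track 7 + 1×track 2: duration 31, value 100
- 1×track 4 + 2×track 9 + 1×track 7: duration 28, value 83
- 2×track 9 + 1×track 5 + 1×track 7: duration 29, value 83
- 2×track 9 + 1×track 7: duration 19, value 78
Best: 100 pts.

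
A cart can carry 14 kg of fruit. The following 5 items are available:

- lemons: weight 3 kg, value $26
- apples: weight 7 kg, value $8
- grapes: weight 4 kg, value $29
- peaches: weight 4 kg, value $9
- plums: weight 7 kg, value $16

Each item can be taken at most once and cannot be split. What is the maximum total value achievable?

Check high-value combinations within 14 kg:
- lemons+grapes+plums: weight 3+4+7=14, value 26+29+16=71
- lemons+grapes+peaches: weight 3+4+4=11, value 26+29+9=64
- lemons+apples+grapes: weight 3+7+4=14, value 26+8+29=63
- lemons+grapes: weight 3+4=7, value 26+29=55
- lemons+peaches+plums: weight 3+4+7=14, value 26+9+16=51
Best: $71.

$71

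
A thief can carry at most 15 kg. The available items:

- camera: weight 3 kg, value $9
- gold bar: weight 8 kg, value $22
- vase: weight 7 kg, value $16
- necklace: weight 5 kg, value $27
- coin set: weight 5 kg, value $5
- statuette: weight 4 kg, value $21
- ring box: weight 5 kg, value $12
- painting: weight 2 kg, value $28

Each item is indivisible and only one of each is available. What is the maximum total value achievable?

Check high-value combinations within 15 kg:
- camera+necklace+statuette+painting: weight 3+5+4+2=14, value 9+27+21+28=85
- gold bar+necklace+painting: weight 8+5+2=15, value 22+27+28=77
- necklace+statuette+painting: weight 5+4+2=11, value 27+21+28=76
Best: $85.

$85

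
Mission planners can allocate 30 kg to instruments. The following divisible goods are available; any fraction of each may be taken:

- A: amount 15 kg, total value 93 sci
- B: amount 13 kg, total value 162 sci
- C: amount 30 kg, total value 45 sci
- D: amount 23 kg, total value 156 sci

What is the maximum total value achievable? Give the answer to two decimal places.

277.30

Take in order of value per unit:
- B (162/13 per unit): all 13 → value 162, running total 162.00
- D (156/23 per unit): 17 of 23 → value 17×156/23 = 115.3043, running total 277.30
Total 277.30.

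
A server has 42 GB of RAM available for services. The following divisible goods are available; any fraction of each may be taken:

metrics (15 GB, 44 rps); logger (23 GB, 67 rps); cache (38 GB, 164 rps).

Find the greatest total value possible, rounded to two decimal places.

Take in order of value per unit:
- cache (164/38 per unit): all 38 → value 164, running total 164.00
- metrics (44/15 per unit): 4 of 15 → value 4×44/15 = 11.7333, running total 175.73
Total 175.73.

175.73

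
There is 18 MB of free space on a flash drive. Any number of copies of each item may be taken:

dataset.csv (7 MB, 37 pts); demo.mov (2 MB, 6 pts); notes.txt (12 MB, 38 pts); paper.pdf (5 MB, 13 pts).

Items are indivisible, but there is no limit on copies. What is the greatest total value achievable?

86 pts

Best value-per-unit is dataset.csv at 37/7; filling with it alone gives 2×37 = 74.
Optimal mix: 2×dataset.csv + 2×demo.mov → size 18, value 86.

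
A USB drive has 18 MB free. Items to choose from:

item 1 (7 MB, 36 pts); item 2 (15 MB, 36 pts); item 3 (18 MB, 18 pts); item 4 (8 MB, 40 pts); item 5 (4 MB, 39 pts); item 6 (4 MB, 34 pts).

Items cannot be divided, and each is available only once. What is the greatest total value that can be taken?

This is a 0/1 knapsack; check combinations near the capacity.
- item 4+item 5+item 6: size 8+4+4=16, value 40+39+34=113
- item 1+item 5+item 6: size 7+4+4=15, value 36+39+34=109
- item 4+item 5: size 8+4=12, value 40+39=79
- item 1+item 4: size 7+8=15, value 36+40=76
Best: 113 pts.

113 pts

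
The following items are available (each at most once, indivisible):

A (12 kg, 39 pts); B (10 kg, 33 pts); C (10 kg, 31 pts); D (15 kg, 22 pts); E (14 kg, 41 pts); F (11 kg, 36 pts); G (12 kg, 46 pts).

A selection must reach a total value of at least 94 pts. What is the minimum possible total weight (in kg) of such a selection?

Subsets with value ≥ 94, sorted by total weight:
- B+C+F: weight 31, value 100
- B+C+G: weight 32, value 110
- A+B+C: weight 32, value 103
- B+F+G: weight 33, value 115
Minimum weight: 31 kg.

31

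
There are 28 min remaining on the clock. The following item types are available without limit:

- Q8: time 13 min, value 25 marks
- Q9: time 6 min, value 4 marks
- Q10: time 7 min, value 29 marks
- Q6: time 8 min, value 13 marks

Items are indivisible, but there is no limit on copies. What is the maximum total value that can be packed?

Best value-per-unit is Q10 at 29/7, and filling with it alone uses time 4×7=28. No mix of the others beats 4×29 = 116.

116 marks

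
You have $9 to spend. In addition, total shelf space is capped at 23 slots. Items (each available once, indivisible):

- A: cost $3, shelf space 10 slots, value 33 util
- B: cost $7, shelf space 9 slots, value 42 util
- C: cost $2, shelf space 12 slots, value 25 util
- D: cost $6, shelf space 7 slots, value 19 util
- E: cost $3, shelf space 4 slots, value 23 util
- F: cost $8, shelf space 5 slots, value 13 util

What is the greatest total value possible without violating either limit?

Feasible sets respecting both limits:
- B+C: cost 9, shelf space 21, value 67
- A+C: cost 5, shelf space 22, value 58
- A+E: cost 6, shelf space 14, value 56
- A+D: cost 9, shelf space 17, value 52
Best: 67 util.

67 util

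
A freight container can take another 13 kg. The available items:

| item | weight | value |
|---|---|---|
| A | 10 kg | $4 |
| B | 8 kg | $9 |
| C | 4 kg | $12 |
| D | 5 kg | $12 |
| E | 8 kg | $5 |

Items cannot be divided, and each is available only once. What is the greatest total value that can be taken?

$24

Check high-value combinations within 13 kg:
- C+D: weight 4+5=9, value 12+12=24
- B+C: weight 8+4=12, value 9+12=21
- B+D: weight 8+5=13, value 9+12=21
Best: $24.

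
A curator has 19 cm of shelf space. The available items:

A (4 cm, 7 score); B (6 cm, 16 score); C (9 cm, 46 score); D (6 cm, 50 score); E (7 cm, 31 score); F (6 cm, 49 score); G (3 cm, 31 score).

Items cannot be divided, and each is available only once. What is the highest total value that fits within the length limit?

Check high-value combinations within 19 cm:
- A+D+F+G: length 4+6+6+3=19, value 7+50+49+31=137
- D+F+G: length 6+6+3=15, value 50+49+31=130
- D+E+F: length 6+7+6=19, value 50+31+49=130
- C+D+G: length 9+6+3=18, value 46+50+31=127
- C+F+G: length 9+6+3=18, value 46+49+31=126
Best: 137 score.

137 score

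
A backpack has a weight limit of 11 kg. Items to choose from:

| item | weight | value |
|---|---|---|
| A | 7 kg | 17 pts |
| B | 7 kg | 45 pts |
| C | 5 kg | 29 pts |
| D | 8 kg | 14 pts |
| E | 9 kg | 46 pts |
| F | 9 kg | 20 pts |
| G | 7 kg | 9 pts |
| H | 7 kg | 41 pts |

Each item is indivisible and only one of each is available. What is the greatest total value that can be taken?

This is a 0/1 knapsack; check combinations near the capacity.
- E: weight 9, value 46
- B: weight 7, value 45
- H: weight 7, value 41
- C: weight 5, value 29
Best: 46 pts.

46 pts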